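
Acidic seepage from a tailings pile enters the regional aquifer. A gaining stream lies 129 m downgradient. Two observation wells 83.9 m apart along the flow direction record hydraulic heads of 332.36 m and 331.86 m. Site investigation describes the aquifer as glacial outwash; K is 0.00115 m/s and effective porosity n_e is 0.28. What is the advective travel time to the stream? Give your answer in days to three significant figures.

61.0 days

Hydraulic gradient i = (332.36 − 331.86) / 83.9 = 0.50 / 83.9 = 0.005959
K = 0.00115 m/s × 86400 s/d = 99.36 m/d
Specific discharge q = 99.36 × 0.005959 = 0.5921 m/d
Average linear velocity = 0.5921 / 0.28 = 2.115 m/d
t = L / v = 129 / 2.115 = 61.00 d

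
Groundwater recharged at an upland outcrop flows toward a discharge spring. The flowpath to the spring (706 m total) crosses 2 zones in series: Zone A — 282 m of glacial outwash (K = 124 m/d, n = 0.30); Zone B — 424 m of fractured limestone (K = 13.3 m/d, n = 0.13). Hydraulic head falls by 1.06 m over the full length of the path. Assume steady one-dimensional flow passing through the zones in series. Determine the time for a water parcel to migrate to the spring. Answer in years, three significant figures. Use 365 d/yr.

12.3 years

Steady 1-D flow in series ⇒ the Darcy flux q is identical in every zone and the zone head losses add (resistances L/K in series).
Σ(L/K) = 282/124 + 424/13.3 = 2.274 + 31.88 = 34.15 d
q = ΔH / Σ(L/K) = 1.06 / 34.15 = 0.03104 m/d (same in every zone)
Zone A: v = q/n = 0.03104/0.30 = 0.1035 m/d → t_A = 282/0.1035 = 2726 d
Zone B: v = q/n = 0.03104/0.13 = 0.2387 m/d → t_B = 424/0.2387 = 1776 d
Total t = 2726 + 1776 = 4502 d
   = 4502 / 365 = 12.3 yr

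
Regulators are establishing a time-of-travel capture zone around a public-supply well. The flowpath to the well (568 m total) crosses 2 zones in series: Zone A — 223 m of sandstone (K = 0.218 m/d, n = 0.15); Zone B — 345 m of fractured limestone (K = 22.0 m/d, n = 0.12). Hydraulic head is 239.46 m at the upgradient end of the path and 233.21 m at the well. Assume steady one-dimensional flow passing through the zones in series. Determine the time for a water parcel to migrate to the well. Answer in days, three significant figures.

12400 days

Total head drop ΔH = 239.46 − 233.21 = 6.25 m
Steady 1-D flow in series ⇒ the Darcy flux q is identical in every zone and the zone head losses add (resistances L/K in series).
Σ(L/K) = 223/0.218 + 345/22.0 = 1023 + 15.68 = 1039 d
q = ΔH / Σ(L/K) = 6.25 / 1039 = 0.006018 m/d (same in every zone)
Zone A: v = q/n = 0.006018/0.15 = 0.04012 m/d → t_A = 223/0.04012 = 5559 d
Zone B: v = q/n = 0.006018/0.12 = 0.05015 m/d → t_B = 345/0.05015 = 6880 d
Total t = 5559 + 6880 = 12440 d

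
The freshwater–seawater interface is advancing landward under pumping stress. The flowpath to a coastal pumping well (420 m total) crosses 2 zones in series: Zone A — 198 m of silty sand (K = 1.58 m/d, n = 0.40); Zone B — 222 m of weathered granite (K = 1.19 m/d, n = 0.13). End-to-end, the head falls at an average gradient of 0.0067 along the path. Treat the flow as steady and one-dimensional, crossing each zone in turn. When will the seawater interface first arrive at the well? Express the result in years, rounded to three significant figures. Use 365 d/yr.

Continuity: the same q passes through each zone, so ΔH = q·Σ(L_j/K_j) — the zones act as resistances in series.
Σ(L/K) = 198/1.58 + 222/1.19 = 125.3 + 186.6 = 311.9 d
K_eq = L_total / Σ(L/K) = 420 / 311.9 = 1.347 m/d
q = K_eq · i = 1.347 × 0.0067 = 0.009023 m/d (same in every zone)
Zone A: v = q/n = 0.009023/0.40 = 0.02256 m/d → t_A = 198/0.02256 = 8778 d
Zone B: v = q/n = 0.009023/0.13 = 0.06941 m/d → t_B = 222/0.06941 = 3199 d
Total t = 8778 + 3199 = 11980 d
   = 11980 / 365 = 32.8 yr

32.8 years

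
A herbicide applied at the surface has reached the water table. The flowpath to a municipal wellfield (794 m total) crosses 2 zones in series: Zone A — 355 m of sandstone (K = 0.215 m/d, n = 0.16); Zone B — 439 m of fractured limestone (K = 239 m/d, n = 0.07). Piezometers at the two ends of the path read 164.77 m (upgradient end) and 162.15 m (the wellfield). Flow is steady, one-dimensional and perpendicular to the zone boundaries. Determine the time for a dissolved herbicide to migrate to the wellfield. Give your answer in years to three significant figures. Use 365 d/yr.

Total head drop ΔH = 164.77 − 162.15 = 2.62 m
Continuity: the same q passes through each zone, so ΔH = q·Σ(L_j/K_j) — the zones act as resistances in series.
Σ(L/K) = 355/0.215 + 439/239 = 1651 + 1.837 = 1653 d
q = ΔH / Σ(L/K) = 2.62 / 1653 = 0.001585 m/d (same in every zone)
Zone A: v = q/n = 0.001585/0.16 = 0.009906 m/d → t_A = 355/0.009906 = 35840 d
Zone B: v = q/n = 0.001585/0.07 = 0.02264 m/d → t_B = 439/0.02264 = 19390 d
Total t = 35840 + 19390 = 55220 d
   = 55220 / 365 = 151 yr

151 years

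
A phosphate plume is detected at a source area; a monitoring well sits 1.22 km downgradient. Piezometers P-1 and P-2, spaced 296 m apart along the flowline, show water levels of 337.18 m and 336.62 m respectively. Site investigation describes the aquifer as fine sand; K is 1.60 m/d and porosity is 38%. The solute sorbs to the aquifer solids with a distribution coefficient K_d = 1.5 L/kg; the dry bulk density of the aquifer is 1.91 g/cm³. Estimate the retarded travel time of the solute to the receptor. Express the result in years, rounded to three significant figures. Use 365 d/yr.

Hydraulic gradient i = (337.18 − 336.62) / 296 = 0.56 / 296 = 0.001892
Darcy flux q = K·i = 1.60 × 0.001892 = 0.003027 m/d
v_s = q/n_e = 0.003027/0.38 = 0.007966 m/d
Retardation R = 1 + ρ_b·K_d/n = 1 + 1.91×1.5/0.38 = 8.539
Contaminant velocity v_c = v/R = 0.007966/8.539 = 9.328e-4 m/d
L = 1.22 km = 1220 m
t = L/v_c = 1220/9.328e-4 = 1.308e6 d
   = 1.308e6/365 = 3580 yr

3580 years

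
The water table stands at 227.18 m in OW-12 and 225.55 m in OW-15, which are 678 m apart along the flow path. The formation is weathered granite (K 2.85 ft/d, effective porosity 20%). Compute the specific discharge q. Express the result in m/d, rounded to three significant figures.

0.00209 m/d

Hydraulic gradient i = (227.18 − 225.55) / 678 = 1.63 / 678 = 0.002404
K = 2.85 ft/d × 0.3048 = 0.8687 m/d
Specific discharge q = 0.8687 × 0.002404 = 0.002088 m/d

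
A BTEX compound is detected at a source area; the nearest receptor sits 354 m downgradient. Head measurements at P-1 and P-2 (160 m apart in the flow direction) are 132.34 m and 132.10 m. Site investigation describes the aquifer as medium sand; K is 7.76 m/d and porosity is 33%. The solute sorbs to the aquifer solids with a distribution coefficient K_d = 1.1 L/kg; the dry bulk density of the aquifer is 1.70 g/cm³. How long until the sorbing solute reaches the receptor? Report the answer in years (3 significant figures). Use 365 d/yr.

Hydraulic gradient i = (132.34 − 132.10) / 160 = 0.24 / 160 = 0.001500
q = Ki = 7.76 × 0.001500 = 0.01164 m/d
v_s = q/n_e = 0.01164/0.33 = 0.03527 m/d
Retardation R = 1 + ρ_b·K_d/n = 1 + 1.70×1.1/0.33 = 6.667
Contaminant velocity v_c = v/R = 0.03527/6.667 = 0.005291 m/d
t = L/v_c = 354/0.005291 = 66910 d
   = 66910/365 = 183 yr

183 years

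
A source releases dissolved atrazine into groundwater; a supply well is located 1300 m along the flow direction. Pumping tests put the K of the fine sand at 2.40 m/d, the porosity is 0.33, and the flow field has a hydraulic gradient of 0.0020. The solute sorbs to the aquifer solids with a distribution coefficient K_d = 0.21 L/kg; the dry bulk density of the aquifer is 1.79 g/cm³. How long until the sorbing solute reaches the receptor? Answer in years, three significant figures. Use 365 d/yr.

Darcy flux q = K·i = 2.40 × 0.0020 = 0.004800 m/d
Seepage velocity v = q / n = 0.004800 / 0.33 = 0.01455 m/d
Retardation R = 1 + ρ_b·K_d/n = 1 + 1.79×0.21/0.33 = 2.139
Contaminant velocity v_c = v/R = 0.01455/2.139 = 0.006800 m/d
t = L/v_c = 1300/0.006800 = 191200 d
   = 191200/365 = 524 yr

524 years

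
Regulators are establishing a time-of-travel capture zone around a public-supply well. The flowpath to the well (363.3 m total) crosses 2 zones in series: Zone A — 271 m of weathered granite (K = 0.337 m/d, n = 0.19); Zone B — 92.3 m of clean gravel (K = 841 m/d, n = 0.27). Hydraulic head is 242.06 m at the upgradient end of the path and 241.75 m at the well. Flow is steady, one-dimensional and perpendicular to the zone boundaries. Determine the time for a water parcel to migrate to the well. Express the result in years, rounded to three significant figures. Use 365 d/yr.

543 years

Total head drop ΔH = 242.06 − 241.75 = 0.31 m
Continuity: the same q passes through each zone, so ΔH = q·Σ(L_j/K_j) — the zones act as resistances in series.
Σ(L/K) = 271/0.337 + 92.3/841 = 804.2 + 0.1098 = 804.3 d
q = ΔH / Σ(L/K) = 0.31 / 804.3 = 3.854e-4 m/d (same in every zone)
Zone A: v = q/n = 3.854e-4/0.19 = 0.002029 m/d → t_A = 271/0.002029 = 133600 d
Zone B: v = q/n = 3.854e-4/0.27 = 0.001428 m/d → t_B = 92.3/0.001428 = 64660 d
Total t = 133600 + 64660 = 198200 d
   = 198200 / 365 = 543 yr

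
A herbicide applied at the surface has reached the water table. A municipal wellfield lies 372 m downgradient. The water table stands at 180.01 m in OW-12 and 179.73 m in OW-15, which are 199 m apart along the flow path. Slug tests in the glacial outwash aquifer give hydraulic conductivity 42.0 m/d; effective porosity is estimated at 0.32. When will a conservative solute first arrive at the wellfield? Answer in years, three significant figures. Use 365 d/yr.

Hydraulic gradient i = (180.01 − 179.73) / 199 = 0.28 / 199 = 0.001407
q = Ki = 42.0 × 0.001407 = 0.05910 m/d
Average linear velocity = 0.05910 / 0.32 = 0.1847 m/d
t = L / v = 372 / 0.1847 = 2014 d
   = 2014 / 365 = 5.52 yr

5.52 years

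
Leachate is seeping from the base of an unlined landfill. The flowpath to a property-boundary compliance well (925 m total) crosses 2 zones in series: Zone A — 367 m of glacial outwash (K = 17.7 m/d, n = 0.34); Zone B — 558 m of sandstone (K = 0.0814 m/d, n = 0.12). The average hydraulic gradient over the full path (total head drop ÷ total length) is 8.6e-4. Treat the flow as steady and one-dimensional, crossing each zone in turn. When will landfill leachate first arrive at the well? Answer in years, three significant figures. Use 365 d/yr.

4540 years

Steady 1-D flow in series ⇒ the Darcy flux q is identical in every zone and the zone head losses add (resistances L/K in series).
Σ(L/K) = 367/17.7 + 558/0.0814 = 20.73 + 6855 = 6876 d
K_eq = L_total / Σ(L/K) = 925 / 6876 = 0.1345 m/d
q = K_eq · i = 0.1345 × 8.6e-4 = 1.157e-4 m/d (same in every zone)
Zone A: v = q/n = 1.157e-4/0.34 = 3.403e-4 m/d → t_A = 367/3.403e-4 = 1.079e6 d
Zone B: v = q/n = 1.157e-4/0.12 = 9.641e-4 m/d → t_B = 558/9.641e-4 = 578800 d
Total t = 1.079e6 + 578800 = 1.657e6 d
   = 1.657e6 / 365 = 4540 yr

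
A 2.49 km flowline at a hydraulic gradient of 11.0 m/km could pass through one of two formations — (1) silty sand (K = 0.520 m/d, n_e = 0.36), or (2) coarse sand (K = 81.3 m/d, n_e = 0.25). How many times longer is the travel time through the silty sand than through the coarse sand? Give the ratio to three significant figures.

225

Unit 1 (silty sand): v = 0.520×0.011/0.36 = 0.01589 m/d, t = 2490/0.01589 = 156700 d
Unit 2 (coarse sand): v = 81.3×0.011/0.25 = 3.577 m/d, t = 2490/3.577 = 696.1 d
t(silty sand) / t(coarse sand) = 156700/696.1 = 225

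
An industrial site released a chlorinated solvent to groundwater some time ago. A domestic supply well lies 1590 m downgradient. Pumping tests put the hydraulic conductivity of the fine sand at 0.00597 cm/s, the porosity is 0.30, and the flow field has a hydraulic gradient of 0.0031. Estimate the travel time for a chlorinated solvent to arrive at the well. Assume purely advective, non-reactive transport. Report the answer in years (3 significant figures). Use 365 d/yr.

81.7 years

K = 0.00597 cm/s × 864 = 5.158 m/d
Specific discharge q = 5.158 × 0.0031 = 0.01599 m/d
v_s = q/n_e = 0.01599/0.30 = 0.05330 m/d
t = L / v = 1590 / 0.05330 = 29830 d
   = 29830 / 365 = 81.7 yr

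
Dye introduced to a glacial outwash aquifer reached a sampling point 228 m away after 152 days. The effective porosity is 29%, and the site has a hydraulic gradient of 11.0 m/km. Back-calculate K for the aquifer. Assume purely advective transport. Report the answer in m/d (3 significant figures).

39.5 m/d

v = L / t = 228 / 152 = 1.500 m/d
K = v · n / i = 1.500 × 0.29 / 0.011 = 39.5 m/d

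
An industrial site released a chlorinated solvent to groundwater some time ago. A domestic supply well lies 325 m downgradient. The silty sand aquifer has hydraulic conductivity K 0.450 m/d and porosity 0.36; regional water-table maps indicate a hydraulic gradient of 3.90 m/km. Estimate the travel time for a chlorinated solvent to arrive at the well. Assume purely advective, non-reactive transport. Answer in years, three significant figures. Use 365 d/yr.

183 years

q = Ki = 0.450 × 0.0039 = 0.001755 m/d
Average linear velocity = 0.001755 / 0.36 = 0.004875 m/d
t = L / v = 325 / 0.004875 = 66670 d
   = 66670 / 365 = 183 yr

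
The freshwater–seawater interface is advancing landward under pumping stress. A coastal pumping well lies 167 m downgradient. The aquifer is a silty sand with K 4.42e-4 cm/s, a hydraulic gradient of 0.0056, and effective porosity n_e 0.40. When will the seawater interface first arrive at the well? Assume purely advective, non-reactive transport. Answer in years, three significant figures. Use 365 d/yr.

85.6 years

K = 4.42e-4 cm/s × 864 = 0.3819 m/d
Specific discharge q = 0.3819 × 0.0056 = 0.002139 m/d
v_s = q/n_e = 0.002139/0.40 = 0.005346 m/d
t = L / v = 167 / 0.005346 = 31240 d
   = 31240 / 365 = 85.6 yr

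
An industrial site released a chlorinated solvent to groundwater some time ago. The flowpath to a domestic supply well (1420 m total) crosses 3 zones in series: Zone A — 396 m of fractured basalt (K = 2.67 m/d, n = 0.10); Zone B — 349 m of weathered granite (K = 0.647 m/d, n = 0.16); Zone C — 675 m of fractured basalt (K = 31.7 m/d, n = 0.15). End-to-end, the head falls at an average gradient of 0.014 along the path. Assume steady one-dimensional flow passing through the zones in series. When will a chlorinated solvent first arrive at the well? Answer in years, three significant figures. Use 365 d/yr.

19.2 years

Steady 1-D flow in series ⇒ the Darcy flux q is identical in every zone and the zone head losses add (resistances L/K in series).
Σ(L/K) = 396/2.67 + 349/0.647 + 675/31.7 = 148.3 + 539.4 + 21.29 = 709.0 d
K_eq = L_total / Σ(L/K) = 1420 / 709.0 = 2.003 m/d
q = K_eq · i = 2.003 × 0.014 = 0.02804 m/d (same in every zone)
Zone A: v = q/n = 0.02804/0.10 = 0.2804 m/d → t_A = 396/0.2804 = 1412 d
Zone B: v = q/n = 0.02804/0.16 = 0.1752 m/d → t_B = 349/0.1752 = 1992 d
Zone C: v = q/n = 0.02804/0.15 = 0.1869 m/d → t_C = 675/0.1869 = 3611 d
Total t = 1412 + 1992 + 3611 = 7015 d
   = 7015 / 365 = 19.2 yr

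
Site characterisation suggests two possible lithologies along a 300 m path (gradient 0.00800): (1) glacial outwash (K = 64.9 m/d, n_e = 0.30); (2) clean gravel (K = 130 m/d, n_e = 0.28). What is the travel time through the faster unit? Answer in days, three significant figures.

Unit 1 (glacial outwash): v = 64.9×0.0080/0.30 = 1.731 m/d, t = 300/1.731 = 173.3 d
Unit 2 (clean gravel): v = 130×0.0080/0.28 = 3.714 m/d, t = 300/3.714 = 80.77 d
Faster unit: t = 80.8 d

80.8 days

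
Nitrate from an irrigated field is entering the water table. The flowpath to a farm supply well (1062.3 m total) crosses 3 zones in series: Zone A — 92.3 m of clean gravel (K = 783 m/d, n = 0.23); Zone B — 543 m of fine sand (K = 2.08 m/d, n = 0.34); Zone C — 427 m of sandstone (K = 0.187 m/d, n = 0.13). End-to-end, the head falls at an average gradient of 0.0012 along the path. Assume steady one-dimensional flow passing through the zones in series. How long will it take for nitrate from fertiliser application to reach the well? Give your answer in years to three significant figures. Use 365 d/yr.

1430 years

Continuity: the same q passes through each zone, so ΔH = q·Σ(L_j/K_j) — the zones act as resistances in series.
Σ(L/K) = 92.3/783 + 543/2.08 + 427/0.187 = 0.1179 + 261.1 + 2283 = 2545 d
K_eq = L_total / Σ(L/K) = 1062.3 / 2545 = 0.4175 m/d
q = K_eq · i = 0.4175 × 0.0012 = 5.010e-4 m/d (same in every zone)
Zone A: v = q/n = 5.010e-4/0.23 = 0.002178 m/d → t_A = 92.3/0.002178 = 42380 d
Zone B: v = q/n = 5.010e-4/0.34 = 0.001473 m/d → t_B = 543/0.001473 = 368500 d
Zone C: v = q/n = 5.010e-4/0.13 = 0.003854 m/d → t_C = 427/0.003854 = 110800 d
Total t = 42380 + 368500 + 110800 = 521700 d
   = 521700 / 365 = 1430 yr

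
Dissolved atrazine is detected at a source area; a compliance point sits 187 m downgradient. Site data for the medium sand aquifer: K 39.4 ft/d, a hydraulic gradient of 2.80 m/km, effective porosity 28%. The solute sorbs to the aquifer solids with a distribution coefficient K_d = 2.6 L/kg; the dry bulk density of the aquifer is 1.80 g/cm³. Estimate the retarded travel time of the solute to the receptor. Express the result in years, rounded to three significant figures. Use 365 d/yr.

75.6 years

K = 39.4 ft/d × 0.3048 = 12.01 m/d
Darcy flux q = K·i = 12.01 × 0.0028 = 0.03363 m/d
v_s = q/n_e = 0.03363/0.28 = 0.1201 m/d
Retardation R = 1 + ρ_b·K_d/n = 1 + 1.80×2.6/0.28 = 17.71
Contaminant velocity v_c = v/R = 0.1201/17.71 = 0.006779 m/d
t = L/v_c = 187/0.006779 = 27580 d
   = 27580/365 = 75.6 yr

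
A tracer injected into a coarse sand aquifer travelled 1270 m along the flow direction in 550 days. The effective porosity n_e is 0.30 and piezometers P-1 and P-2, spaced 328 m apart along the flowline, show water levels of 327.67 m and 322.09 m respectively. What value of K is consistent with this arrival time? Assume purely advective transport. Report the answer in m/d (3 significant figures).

40.7 m/d

Hydraulic gradient i = (327.67 − 322.09) / 328 = 5.58 / 328 = 0.01701
v = L / t = 1270 / 550 = 2.309 m/d
K = v · n / i = 2.309 × 0.30 / 0.01701 = 40.7 m/d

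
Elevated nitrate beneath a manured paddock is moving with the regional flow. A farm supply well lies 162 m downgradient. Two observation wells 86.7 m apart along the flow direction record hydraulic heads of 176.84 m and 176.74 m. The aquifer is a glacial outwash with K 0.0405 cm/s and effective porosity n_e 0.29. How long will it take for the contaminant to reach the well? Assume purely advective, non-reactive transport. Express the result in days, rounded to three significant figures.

1160 days

Hydraulic gradient i = (176.84 − 176.74) / 86.7 = 0.10 / 86.7 = 0.001153
K = 0.0405 cm/s × 864 = 34.99 m/d
Specific discharge q = 34.99 × 0.001153 = 0.04036 m/d
v_s = q/n_e = 0.04036/0.29 = 0.1392 m/d
t = L / v = 162 / 0.1392 = 1164 d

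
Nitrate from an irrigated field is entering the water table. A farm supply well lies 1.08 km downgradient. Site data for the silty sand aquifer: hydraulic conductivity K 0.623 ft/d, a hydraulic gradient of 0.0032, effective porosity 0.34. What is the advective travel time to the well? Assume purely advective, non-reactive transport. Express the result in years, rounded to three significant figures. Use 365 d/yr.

1660 years

K = 0.623 ft/d × 0.3048 = 0.1899 m/d
Darcy flux q = K·i = 0.1899 × 0.0032 = 6.076e-4 m/d
Average linear velocity = 6.076e-4 / 0.34 = 0.001787 m/d
L = 1.08 km = 1080 m
t = L / v = 1080 / 0.001787 = 604300 d
   = 604300 / 365 = 1660 yr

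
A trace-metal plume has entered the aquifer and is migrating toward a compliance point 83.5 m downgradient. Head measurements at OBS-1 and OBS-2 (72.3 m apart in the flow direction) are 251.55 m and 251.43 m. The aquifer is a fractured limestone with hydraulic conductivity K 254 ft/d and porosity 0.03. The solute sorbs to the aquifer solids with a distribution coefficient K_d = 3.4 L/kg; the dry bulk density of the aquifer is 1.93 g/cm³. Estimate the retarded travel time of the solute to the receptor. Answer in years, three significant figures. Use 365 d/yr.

Hydraulic gradient i = (251.55 − 251.43) / 72.3 = 0.12 / 72.3 = 0.001660
K = 254 ft/d × 0.3048 = 77.42 m/d
Darcy flux q = K·i = 77.42 × 0.001660 = 0.1285 m/d
Average linear velocity = 0.1285 / 0.03 = 4.283 m/d
Retardation R = 1 + ρ_b·K_d/n = 1 + 1.93×3.4/0.03 = 219.7
Contaminant velocity v_c = v/R = 4.283/219.7 = 0.01949 m/d
t = L/v_c = 83.5/0.01949 = 4284 d
   = 4284/365 = 11.7 yr

11.7 years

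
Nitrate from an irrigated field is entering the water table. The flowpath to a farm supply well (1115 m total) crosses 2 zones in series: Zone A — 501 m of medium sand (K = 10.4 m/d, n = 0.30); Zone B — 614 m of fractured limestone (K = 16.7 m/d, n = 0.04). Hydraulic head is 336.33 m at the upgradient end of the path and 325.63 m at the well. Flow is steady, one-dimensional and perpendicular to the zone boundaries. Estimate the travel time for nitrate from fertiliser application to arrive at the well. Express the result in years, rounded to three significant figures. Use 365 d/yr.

Total head drop ΔH = 336.33 − 325.63 = 10.70 m
Continuity: the same q passes through each zone, so ΔH = q·Σ(L_j/K_j) — the zones act as resistances in series.
Σ(L/K) = 501/10.4 + 614/16.7 = 48.17 + 36.77 = 84.94 d
q = ΔH / Σ(L/K) = 10.70 / 84.94 = 0.1260 m/d (same in every zone)
Zone A: v = q/n = 0.1260/0.30 = 0.4199 m/d → t_A = 501/0.4199 = 1193 d
Zone B: v = q/n = 0.1260/0.04 = 3.149 m/d → t_B = 614/3.149 = 195.0 d
Total t = 1193 + 195.0 = 1388 d
   = 1388 / 365 = 3.80 yr

3.80 years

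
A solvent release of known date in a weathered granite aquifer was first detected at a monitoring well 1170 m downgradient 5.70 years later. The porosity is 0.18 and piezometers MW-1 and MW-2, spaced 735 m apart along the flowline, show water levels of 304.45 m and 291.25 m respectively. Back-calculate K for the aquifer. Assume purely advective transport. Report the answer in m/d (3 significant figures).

5.64 m/d

Hydraulic gradient i = (304.45 − 291.25) / 735 = 13.20 / 735 = 0.01796
t = 5.70 years = 2081 d
v = L / t = 1170 / 2081 = 0.5624 m/d
K = v · n / i = 0.5624 × 0.18 / 0.01796 = 5.64 m/d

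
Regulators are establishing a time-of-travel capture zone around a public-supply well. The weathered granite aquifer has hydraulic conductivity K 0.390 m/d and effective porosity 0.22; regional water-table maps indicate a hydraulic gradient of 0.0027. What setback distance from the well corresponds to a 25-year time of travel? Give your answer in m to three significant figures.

43.7 m

Specific discharge q = 0.390 × 0.0027 = 0.001053 m/d
Seepage velocity v = q / n = 0.001053 / 0.22 = 0.004786 m/d
T = 25 yr × 365 = 9125 d
L = v × T = 0.004786 × 9125 = 43.68 m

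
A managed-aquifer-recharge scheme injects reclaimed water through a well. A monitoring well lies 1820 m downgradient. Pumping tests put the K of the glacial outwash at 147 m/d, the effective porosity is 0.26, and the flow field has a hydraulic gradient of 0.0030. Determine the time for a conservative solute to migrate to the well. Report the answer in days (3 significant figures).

Specific discharge q = 147 × 0.0030 = 0.4410 m/d
v_s = q/n_e = 0.4410/0.26 = 1.696 m/d
t = L / v = 1820 / 1.696 = 1073 d

1070 days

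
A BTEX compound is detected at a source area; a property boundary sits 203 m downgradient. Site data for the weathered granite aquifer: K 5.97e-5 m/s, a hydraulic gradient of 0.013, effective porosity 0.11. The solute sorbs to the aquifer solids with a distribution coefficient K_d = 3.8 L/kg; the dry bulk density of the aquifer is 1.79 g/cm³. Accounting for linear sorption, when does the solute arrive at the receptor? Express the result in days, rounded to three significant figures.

K = 5.97e-5 m/s × 86400 s/d = 5.158 m/d
q = Ki = 5.158 × 0.013 = 0.06706 m/d
Average linear velocity = 0.06706 / 0.11 = 0.6096 m/d
Retardation R = 1 + ρ_b·K_d/n = 1 + 1.79×3.8/0.11 = 62.84
Contaminant velocity v_c = v/R = 0.6096/62.84 = 0.009701 m/d
t = L/v_c = 203/0.009701 = 20930 d

20900 days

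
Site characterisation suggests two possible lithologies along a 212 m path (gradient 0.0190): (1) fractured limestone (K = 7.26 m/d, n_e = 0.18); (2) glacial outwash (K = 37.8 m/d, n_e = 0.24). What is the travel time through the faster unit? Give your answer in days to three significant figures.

Unit 1 (fractured limestone): v = 7.26×0.019/0.18 = 0.7663 m/d, t = 212/0.7663 = 276.6 d
Unit 2 (glacial outwash): v = 37.8×0.019/0.24 = 2.992 m/d, t = 212/2.992 = 70.84 d
Faster unit: t = 70.8 d

70.8 days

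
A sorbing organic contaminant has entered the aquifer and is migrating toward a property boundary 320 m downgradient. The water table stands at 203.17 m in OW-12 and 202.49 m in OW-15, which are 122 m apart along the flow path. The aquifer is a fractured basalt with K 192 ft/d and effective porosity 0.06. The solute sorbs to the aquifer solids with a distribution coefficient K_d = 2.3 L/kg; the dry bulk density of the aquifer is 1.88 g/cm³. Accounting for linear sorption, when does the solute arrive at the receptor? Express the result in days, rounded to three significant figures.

Hydraulic gradient i = (203.17 − 202.49) / 122 = 0.68 / 122 = 0.005574
K = 192 ft/d × 0.3048 = 58.52 m/d
q = Ki = 58.52 × 0.005574 = 0.3262 m/d
v = Ki/n = 58.52·0.005574/0.06 = 5.436 m/d
Retardation R = 1 + ρ_b·K_d/n = 1 + 1.88×2.3/0.06 = 73.07
Contaminant velocity v_c = v/R = 5.436/73.07 = 0.07440 m/d
t = L/v_c = 320/0.07440 = 4301 d

4300 days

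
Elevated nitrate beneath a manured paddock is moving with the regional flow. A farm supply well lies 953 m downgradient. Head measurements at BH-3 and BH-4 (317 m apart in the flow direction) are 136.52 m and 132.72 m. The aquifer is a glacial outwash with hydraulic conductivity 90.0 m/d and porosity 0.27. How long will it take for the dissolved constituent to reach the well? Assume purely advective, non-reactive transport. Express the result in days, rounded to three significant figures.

239 days

Hydraulic gradient i = (136.52 − 132.72) / 317 = 3.80 / 317 = 0.01199
Darcy flux q = K·i = 90.0 × 0.01199 = 1.079 m/d
v_s = q/n_e = 1.079/0.27 = 3.996 m/d
t = L / v = 953 / 3.996 = 238.5 d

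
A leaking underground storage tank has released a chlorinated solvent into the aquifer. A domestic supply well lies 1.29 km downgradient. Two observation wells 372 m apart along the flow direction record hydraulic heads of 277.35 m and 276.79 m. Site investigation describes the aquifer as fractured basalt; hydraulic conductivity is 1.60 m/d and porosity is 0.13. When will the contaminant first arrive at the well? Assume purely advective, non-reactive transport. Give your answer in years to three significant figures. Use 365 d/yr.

191 years

Hydraulic gradient i = (277.35 − 276.79) / 372 = 0.56 / 372 = 0.001505
Specific discharge q = 1.60 × 0.001505 = 0.002409 m/d
v = Ki/n = 1.60·0.001505/0.13 = 0.01853 m/d
L = 1.29 km = 1290 m
t = L / v = 1290 / 0.01853 = 69630 d
   = 69630 / 365 = 191 yr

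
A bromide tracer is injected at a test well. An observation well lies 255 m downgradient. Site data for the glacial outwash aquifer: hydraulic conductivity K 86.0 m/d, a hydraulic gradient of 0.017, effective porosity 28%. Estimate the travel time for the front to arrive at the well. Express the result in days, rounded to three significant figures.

48.8 days

q = Ki = 86.0 × 0.017 = 1.462 m/d
v_s = q/n_e = 1.462/0.28 = 5.221 m/d
t = L / v = 255 / 5.221 = 48.84 d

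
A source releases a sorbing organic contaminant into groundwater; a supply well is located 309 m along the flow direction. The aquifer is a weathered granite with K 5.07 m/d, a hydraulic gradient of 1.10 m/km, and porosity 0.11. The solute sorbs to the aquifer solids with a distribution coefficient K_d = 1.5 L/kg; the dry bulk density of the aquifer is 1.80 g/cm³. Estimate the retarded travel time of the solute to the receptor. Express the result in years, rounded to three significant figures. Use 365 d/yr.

427 years

Specific discharge q = 5.07 × 0.0011 = 0.005577 m/d
Seepage velocity v = q / n = 0.005577 / 0.11 = 0.05070 m/d
Retardation R = 1 + ρ_b·K_d/n = 1 + 1.80×1.5/0.11 = 25.55
Contaminant velocity v_c = v/R = 0.05070/25.55 = 0.001985 m/d
t = L/v_c = 309/0.001985 = 155700 d
   = 155700/365 = 427 yr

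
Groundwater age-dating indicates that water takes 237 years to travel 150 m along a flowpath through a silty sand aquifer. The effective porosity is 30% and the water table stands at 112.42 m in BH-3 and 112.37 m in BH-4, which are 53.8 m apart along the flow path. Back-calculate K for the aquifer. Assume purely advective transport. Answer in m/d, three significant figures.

0.560 m/d

Hydraulic gradient i = (112.42 − 112.37) / 53.8 = 0.05 / 53.8 = 9.294e-4
t = 237 years = 86510 d
v = L / t = 150 / 86510 = 0.001734 m/d
K = v · n / i = 0.001734 × 0.30 / 9.294e-4 = 0.560 m/d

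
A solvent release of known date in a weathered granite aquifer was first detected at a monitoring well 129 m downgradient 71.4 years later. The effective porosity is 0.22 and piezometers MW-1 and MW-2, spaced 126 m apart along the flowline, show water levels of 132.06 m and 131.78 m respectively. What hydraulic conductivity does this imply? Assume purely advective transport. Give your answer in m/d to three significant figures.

0.490 m/d

Hydraulic gradient i = (132.06 − 131.78) / 126 = 0.28 / 126 = 0.002222
t = 71.4 years = 26060 d
v = L / t = 129 / 26060 = 0.004950 m/d
K = v · n / i = 0.004950 × 0.22 / 0.002222 = 0.490 m/d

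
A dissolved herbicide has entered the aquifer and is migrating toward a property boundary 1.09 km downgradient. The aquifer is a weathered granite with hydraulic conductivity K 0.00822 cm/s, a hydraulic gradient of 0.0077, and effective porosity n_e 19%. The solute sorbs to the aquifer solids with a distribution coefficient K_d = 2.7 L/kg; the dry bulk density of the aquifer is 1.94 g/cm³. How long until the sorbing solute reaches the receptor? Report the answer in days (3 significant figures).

K = 0.00822 cm/s × 864 = 7.102 m/d
Specific discharge q = 7.102 × 0.0077 = 0.05469 m/d
Seepage velocity v = q / n = 0.05469 / 0.19 = 0.2878 m/d
Retardation R = 1 + ρ_b·K_d/n = 1 + 1.94×2.7/0.19 = 28.57
Contaminant velocity v_c = v/R = 0.2878/28.57 = 0.01007 m/d
L = 1.09 km = 1090 m
t = L/v_c = 1090/0.01007 = 108200 d

108000 days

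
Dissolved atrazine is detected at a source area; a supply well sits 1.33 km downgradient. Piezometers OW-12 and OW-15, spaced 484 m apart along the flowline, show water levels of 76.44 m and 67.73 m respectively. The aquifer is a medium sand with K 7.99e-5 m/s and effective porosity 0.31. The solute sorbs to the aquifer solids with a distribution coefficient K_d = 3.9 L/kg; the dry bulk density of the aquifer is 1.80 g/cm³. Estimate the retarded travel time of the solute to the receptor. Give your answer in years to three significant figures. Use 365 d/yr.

Hydraulic gradient i = (76.44 − 67.73) / 484 = 8.71 / 484 = 0.01800
K = 7.99e-5 m/s × 86400 s/d = 6.903 m/d
Darcy flux q = K·i = 6.903 × 0.01800 = 0.1242 m/d
Seepage velocity v = q / n = 0.1242 / 0.31 = 0.4007 m/d
Retardation R = 1 + ρ_b·K_d/n = 1 + 1.80×3.9/0.31 = 23.65
Contaminant velocity v_c = v/R = 0.4007/23.65 = 0.01695 m/d
L = 1.33 km = 1330 m
t = L/v_c = 1330/0.01695 = 78470 d
   = 78470/365 = 215 yr

215 years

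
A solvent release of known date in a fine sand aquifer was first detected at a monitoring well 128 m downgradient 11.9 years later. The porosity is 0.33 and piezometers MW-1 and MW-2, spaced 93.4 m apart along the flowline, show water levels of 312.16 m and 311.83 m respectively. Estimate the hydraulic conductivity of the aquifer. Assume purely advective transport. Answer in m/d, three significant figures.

Hydraulic gradient i = (312.16 − 311.83) / 93.4 = 0.33 / 93.4 = 0.003533
t = 11.9 years = 4344 d
v = L / t = 128 / 4344 = 0.02947 m/d
K = v · n / i = 0.02947 × 0.33 / 0.003533 = 2.75 m/d

2.75 m/d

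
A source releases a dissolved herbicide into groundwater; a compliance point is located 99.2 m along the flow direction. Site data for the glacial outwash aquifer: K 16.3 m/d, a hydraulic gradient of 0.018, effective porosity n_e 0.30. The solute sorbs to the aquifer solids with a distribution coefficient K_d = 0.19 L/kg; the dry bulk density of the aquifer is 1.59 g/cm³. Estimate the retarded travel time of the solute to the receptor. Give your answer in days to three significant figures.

Darcy flux q = K·i = 16.3 × 0.018 = 0.2934 m/d
v = Ki/n = 16.3·0.018/0.30 = 0.9780 m/d
Retardation R = 1 + ρ_b·K_d/n = 1 + 1.59×0.19/0.30 = 2.007
Contaminant velocity v_c = v/R = 0.9780/2.007 = 0.4873 m/d
t = L/v_c = 99.2/0.4873 = 203.6 d

204 days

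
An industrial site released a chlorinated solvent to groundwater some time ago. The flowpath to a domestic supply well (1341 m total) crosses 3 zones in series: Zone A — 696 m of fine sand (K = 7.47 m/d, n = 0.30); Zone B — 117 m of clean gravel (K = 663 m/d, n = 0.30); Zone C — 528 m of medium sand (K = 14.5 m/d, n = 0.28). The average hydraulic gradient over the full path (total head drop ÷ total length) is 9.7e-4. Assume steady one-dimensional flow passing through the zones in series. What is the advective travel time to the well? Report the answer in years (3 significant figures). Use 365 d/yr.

107 years

Steady 1-D flow in series ⇒ the Darcy flux q is identical in every zone and the zone head losses add (resistances L/K in series).
Σ(L/K) = 696/7.47 + 117/663 + 528/14.5 = 93.17 + 0.1765 + 36.41 = 129.8 d
K_eq = L_total / Σ(L/K) = 1341 / 129.8 = 10.33 m/d
q = K_eq · i = 10.33 × 9.7e-4 = 0.01002 m/d (same in every zone)
Zone A: v = q/n = 0.01002/0.30 = 0.03341 m/d → t_A = 696/0.03341 = 20830 d
Zone B: v = q/n = 0.01002/0.30 = 0.03341 m/d → t_B = 117/0.03341 = 3502 d
Zone C: v = q/n = 0.01002/0.28 = 0.03580 m/d → t_C = 528/0.03580 = 14750 d
Total t = 20830 + 3502 + 14750 = 39080 d
   = 39080 / 365 = 107 yr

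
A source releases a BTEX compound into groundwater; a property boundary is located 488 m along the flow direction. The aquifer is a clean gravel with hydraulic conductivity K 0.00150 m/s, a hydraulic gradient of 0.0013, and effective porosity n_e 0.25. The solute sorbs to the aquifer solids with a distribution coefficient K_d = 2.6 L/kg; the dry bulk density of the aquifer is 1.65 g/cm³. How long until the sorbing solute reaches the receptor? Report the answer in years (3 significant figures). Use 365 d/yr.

K = 0.00150 m/s × 86400 s/d = 129.6 m/d
q = Ki = 129.6 × 0.0013 = 0.1685 m/d
v_s = q/n_e = 0.1685/0.25 = 0.6739 m/d
Retardation R = 1 + ρ_b·K_d/n = 1 + 1.65×2.6/0.25 = 18.16
Contaminant velocity v_c = v/R = 0.6739/18.16 = 0.03711 m/d
t = L/v_c = 488/0.03711 = 13150 d
   = 13150/365 = 36.0 yr

36.0 years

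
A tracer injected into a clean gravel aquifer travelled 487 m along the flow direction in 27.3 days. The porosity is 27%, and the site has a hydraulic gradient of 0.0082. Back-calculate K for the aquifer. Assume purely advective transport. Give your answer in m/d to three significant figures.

587 m/d

v = L / t = 487 / 27.3 = 17.84 m/d
K = v · n / i = 17.84 × 0.27 / 0.0082 = 587 m/d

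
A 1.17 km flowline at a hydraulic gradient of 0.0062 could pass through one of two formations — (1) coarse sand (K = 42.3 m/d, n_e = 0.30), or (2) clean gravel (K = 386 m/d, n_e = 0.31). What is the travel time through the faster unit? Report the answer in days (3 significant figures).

152 days

Unit 1 (coarse sand): v = 42.3×0.0062/0.30 = 0.8742 m/d, t = 1170/0.8742 = 1338 d
Unit 2 (clean gravel): v = 386×0.0062/0.31 = 7.720 m/d, t = 1170/7.720 = 151.6 d
Faster unit: t = 152 d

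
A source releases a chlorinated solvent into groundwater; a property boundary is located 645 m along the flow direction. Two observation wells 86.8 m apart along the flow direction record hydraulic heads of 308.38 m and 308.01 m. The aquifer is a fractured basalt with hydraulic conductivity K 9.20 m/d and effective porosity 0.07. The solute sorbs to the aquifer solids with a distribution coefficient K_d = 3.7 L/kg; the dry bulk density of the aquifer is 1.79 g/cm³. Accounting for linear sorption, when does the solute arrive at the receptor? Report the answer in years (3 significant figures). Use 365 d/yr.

Hydraulic gradient i = (308.38 − 308.01) / 86.8 = 0.37 / 86.8 = 0.004263
q = Ki = 9.20 × 0.004263 = 0.03922 m/d
Average linear velocity = 0.03922 / 0.07 = 0.5602 m/d
Retardation R = 1 + ρ_b·K_d/n = 1 + 1.79×3.7/0.07 = 95.61
Contaminant velocity v_c = v/R = 0.5602/95.61 = 0.005859 m/d
t = L/v_c = 645/0.005859 = 110100 d
   = 110100/365 = 302 yr

302 years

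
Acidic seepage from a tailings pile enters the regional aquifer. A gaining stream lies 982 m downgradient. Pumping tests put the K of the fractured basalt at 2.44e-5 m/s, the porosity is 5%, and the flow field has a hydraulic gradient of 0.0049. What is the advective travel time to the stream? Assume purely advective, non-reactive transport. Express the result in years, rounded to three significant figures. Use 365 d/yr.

K = 2.44e-5 m/s × 86400 s/d = 2.108 m/d
Specific discharge q = 2.108 × 0.0049 = 0.01033 m/d
Seepage velocity v = q / n = 0.01033 / 0.05 = 0.2066 m/d
t = L / v = 982 / 0.2066 = 4753 d
   = 4753 / 365 = 13.0 yr

13.0 years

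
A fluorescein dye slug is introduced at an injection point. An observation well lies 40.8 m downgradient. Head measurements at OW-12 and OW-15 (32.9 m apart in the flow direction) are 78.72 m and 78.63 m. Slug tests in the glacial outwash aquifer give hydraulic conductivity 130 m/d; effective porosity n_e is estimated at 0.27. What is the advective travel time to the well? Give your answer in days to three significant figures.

31.0 days

Hydraulic gradient i = (78.72 − 78.63) / 32.9 = 0.09 / 32.9 = 0.002736
Darcy flux q = K·i = 130 × 0.002736 = 0.3556 m/d
Seepage velocity v = q / n = 0.3556 / 0.27 = 1.317 m/d
t = L / v = 40.8 / 1.317 = 30.98 d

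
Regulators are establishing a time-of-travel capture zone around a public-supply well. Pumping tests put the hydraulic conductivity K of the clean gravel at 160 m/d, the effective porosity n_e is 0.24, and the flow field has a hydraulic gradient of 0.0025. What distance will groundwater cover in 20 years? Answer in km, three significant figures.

Specific discharge q = 160 × 0.0025 = 0.4000 m/d
v_s = q/n_e = 0.4000/0.24 = 1.667 m/d
T = 20 yr × 365 = 7300 d
L = v × T = 1.667 × 7300 = 12170 m
   = 12.2 km

12.2 km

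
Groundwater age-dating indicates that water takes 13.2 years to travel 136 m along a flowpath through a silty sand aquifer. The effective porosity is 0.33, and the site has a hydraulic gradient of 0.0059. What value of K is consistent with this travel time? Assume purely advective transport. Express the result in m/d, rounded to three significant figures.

1.58 m/d

t = 13.2 years = 4818 d
v = L / t = 136 / 4818 = 0.02823 m/d
K = v · n / i = 0.02823 × 0.33 / 0.0059 = 1.58 m/d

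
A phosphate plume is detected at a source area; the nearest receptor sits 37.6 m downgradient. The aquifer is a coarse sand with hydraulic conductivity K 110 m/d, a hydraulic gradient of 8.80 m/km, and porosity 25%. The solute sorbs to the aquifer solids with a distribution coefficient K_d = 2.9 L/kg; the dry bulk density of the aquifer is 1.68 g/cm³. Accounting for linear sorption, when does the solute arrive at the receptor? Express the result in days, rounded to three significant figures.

Specific discharge q = 110 × 0.0088 = 0.9680 m/d
v = Ki/n = 110·0.0088/0.25 = 3.872 m/d
Retardation R = 1 + ρ_b·K_d/n = 1 + 1.68×2.9/0.25 = 20.49
Contaminant velocity v_c = v/R = 3.872/20.49 = 0.1890 m/d
t = L/v_c = 37.6/0.1890 = 199.0 d

199 days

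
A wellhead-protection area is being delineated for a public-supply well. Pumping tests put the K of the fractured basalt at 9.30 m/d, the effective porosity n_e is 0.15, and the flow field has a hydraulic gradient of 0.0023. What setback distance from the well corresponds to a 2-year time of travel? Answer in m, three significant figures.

104 m

Specific discharge q = 9.30 × 0.0023 = 0.02139 m/d
Seepage velocity v = q / n = 0.02139 / 0.15 = 0.1426 m/d
T = 2 yr × 365 = 730 d
L = v × T = 0.1426 × 730 = 104.1 m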